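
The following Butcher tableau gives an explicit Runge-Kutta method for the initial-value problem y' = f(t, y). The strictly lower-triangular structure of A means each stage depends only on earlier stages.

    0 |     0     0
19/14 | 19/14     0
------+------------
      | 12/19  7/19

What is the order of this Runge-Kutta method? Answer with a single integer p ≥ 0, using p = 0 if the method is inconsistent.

2

b = (12/19, 7/19)
c = (0, 19/14)
Σ b_i: 12/19·1 + 7/19·1 = 1 ✓
b·c: 7/19·19/14 = 1/2 ✓; 2 stages ⇒ order 2.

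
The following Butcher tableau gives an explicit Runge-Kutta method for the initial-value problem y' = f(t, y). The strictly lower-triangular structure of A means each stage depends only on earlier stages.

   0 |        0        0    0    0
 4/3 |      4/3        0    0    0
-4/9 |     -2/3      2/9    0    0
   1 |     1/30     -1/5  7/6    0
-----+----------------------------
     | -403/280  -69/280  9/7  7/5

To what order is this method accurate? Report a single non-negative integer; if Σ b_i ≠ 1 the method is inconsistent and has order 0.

b = (-403/280, -69/280, 9/7, 7/5)
c = (0, 4/3, -4/9, 1)
Ac = (0, 0, 8/27, -106/135)
Σ b_i: (-403/280)·1 + (-69/280)·1 + 9/7·1 + 7/5·1 = 1 ✓
b·c: (-69/280)·4/3 + 9/7·(-4/9) + 7/5·1 = 1/2 ✓
b·c²: (-69/280)·16/9 + 9/7·16/81 + 7/5·1 = 383/315 ≠ 1/3 ⇒ order 2.
b·Ac: 9/7·8/27 + 7/5·(-106/135) = -3394/4725 ≠ 1/6

2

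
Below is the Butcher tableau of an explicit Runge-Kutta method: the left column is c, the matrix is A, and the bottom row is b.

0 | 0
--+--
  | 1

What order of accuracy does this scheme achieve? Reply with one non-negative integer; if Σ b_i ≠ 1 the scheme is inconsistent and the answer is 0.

1

b = (1)
c = (0)
Σ b_i: 1·1 = 1 ✓; 1 stage ⇒ order 1.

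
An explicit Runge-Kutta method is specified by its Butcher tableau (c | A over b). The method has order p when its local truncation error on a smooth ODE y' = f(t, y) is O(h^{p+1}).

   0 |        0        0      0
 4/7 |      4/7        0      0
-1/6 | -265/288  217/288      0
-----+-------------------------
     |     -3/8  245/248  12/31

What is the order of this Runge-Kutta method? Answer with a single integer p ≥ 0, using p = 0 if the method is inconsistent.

b = (-3/8, 245/248, 12/31)
c = (0, 4/7, -1/6)
Ac = (0, 0, 31/72)
Σ b_i: (-3/8)·1 + 245/248·1 + 12/31·1 = 1 ✓
b·c: 245/248·4/7 + 12/31·(-1/6) = 1/2 ✓
b·c²: 245/248·16/49 + 12/31·1/36 = 1/3 ✓
b·Ac: 12/31·31/72 = 1/6 ✓; 3 stages ⇒ order 3.

3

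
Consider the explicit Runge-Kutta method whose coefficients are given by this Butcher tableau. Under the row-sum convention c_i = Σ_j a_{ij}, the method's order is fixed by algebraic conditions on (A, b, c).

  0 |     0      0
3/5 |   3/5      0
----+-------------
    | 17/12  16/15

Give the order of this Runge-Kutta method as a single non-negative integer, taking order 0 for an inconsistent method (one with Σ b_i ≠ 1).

0

b = (17/12, 16/15)
c = (0, 3/5)
Σ b_i: 17/12·1 + 16/15·1 = 149/60 ≠ 1 ⇒ order 0.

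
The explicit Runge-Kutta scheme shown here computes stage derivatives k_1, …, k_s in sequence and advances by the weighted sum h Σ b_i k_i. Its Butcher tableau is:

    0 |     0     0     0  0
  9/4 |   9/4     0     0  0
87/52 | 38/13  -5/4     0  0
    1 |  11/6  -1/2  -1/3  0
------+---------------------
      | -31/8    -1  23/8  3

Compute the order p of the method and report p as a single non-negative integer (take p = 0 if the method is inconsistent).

b = (-31/8, -1, 23/8, 3)
c = (0, 9/4, 87/52, 1)
Ac = (0, 0, -45/16, -175/104)
Σ b_i: (-31/8)·1 + (-1)·1 + 23/8·1 + 3·1 = 1 ✓
b·c: (-1)·9/4 + 23/8·87/52 + 3·1 = 2313/416 ≠ 1/2 ⇒ order 1.

1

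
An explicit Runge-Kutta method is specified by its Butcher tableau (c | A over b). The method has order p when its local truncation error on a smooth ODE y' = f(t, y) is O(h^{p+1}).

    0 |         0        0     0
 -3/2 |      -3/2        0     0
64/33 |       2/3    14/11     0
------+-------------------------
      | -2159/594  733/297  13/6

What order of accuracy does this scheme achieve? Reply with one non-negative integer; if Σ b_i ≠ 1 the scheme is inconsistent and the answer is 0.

2

b = (-2159/594, 733/297, 13/6)
c = (0, -3/2, 64/33)
Ac = (0, 0, -21/11)
Σ b_i: (-2159/594)·1 + 733/297·1 + 13/6·1 = 1 ✓
b·c: 733/297·(-3/2) + 13/6·64/33 = 1/2 ✓
b·c²: 733/297·9/4 + 13/6·4096/1089 = 179063/13068 ≠ 1/3 ⇒ order 2.
b·Ac: 13/6·(-21/11) = -91/22 ≠ 1/6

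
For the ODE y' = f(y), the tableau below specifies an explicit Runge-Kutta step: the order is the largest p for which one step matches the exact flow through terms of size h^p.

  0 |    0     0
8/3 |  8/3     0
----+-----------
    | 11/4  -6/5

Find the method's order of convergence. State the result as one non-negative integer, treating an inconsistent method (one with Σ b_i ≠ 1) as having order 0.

0

b = (11/4, -6/5)
c = (0, 8/3)
Σ b_i: 11/4·1 + (-6/5)·1 = 31/20 ≠ 1 ⇒ order 0.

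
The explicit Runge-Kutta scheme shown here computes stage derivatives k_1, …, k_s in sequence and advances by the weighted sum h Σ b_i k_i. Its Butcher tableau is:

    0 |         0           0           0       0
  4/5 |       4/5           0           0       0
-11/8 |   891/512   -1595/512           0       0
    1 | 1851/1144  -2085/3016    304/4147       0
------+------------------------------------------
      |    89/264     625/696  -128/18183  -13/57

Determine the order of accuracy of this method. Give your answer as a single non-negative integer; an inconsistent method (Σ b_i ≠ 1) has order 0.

4

b = (89/264, 625/696, -128/18183, -13/57)
c = (0, 4/5, -11/8, 1)
Ac = (0, 0, -319/128, -17/26)
Σ b_i: 89/264·1 + 625/696·1 + (-128/18183)·1 + (-13/57)·1 = 1 ✓
b·c: 625/696·4/5 + (-128/18183)·(-11/8) + (-13/57)·1 = 1/2 ✓
b·c²: 625/696·16/25 + (-128/18183)·121/64 + (-13/57)·1 = 1/3 ✓
b·Ac: (-128/18183)·(-319/128) + (-13/57)·(-17/26) = 1/6 ✓
b·c³: 625/696·64/125 + (-128/18183)·(-1331/512) + (-13/57)·1 = 1/4 ✓
b·(c∘Ac): (-128/18183)·3509/1024 + (-13/57)·(-17/26) = 1/8 ✓
b·Ac²: (-128/18183)·(-319/160) + (-13/57)·(-79/260) = 1/12 ✓
b·A²c: (-13/57)·(-19/104) = 1/24 ✓; 4 stages ⇒ order 4.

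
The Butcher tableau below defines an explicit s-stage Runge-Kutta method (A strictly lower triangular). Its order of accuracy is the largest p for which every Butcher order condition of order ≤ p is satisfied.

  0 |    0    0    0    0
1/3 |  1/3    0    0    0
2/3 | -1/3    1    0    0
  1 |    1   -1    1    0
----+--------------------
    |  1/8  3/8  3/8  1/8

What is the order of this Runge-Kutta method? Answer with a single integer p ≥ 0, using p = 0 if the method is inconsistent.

b = (1/8, 3/8, 3/8, 1/8)
c = (0, 1/3, 2/3, 1)
Ac = (0, 0, 1/3, 1/3)
Σ b_i: 1/8·1 + 3/8·1 + 3/8·1 + 1/8·1 = 1 ✓
b·c: 3/8·1/3 + 3/8·2/3 + 1/8·1 = 1/2 ✓
b·c²: 3/8·1/9 + 3/8·4/9 + 1/8·1 = 1/3 ✓
b·Ac: 3/8·1/3 + 1/8·1/3 = 1/6 ✓
b·c³: 3/8·1/27 + 3/8·8/27 + 1/8·1 = 1/4 ✓
b·(c∘Ac): 3/8·2/9 + 1/8·1/3 = 1/8 ✓
b·Ac²: 3/8·1/9 + 1/8·1/3 = 1/12 ✓
b·A²c: 1/8·1/3 = 1/24 ✓; 4 stages ⇒ order 4.

4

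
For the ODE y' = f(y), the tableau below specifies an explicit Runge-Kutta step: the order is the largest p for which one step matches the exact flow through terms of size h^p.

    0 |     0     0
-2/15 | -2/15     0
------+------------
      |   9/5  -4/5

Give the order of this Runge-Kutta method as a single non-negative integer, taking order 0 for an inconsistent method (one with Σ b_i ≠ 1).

b = (9/5, -4/5)
c = (0, -2/15)
Σ b_i: 9/5·1 + (-4/5)·1 = 1 ✓
b·c: (-4/5)·(-2/15) = 8/75 ≠ 1/2 ⇒ order 1.

1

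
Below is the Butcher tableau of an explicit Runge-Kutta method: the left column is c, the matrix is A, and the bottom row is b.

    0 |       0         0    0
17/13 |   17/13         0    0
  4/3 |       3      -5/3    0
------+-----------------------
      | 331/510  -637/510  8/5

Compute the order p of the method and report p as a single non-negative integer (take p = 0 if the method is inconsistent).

2

b = (331/510, -637/510, 8/5)
c = (0, 17/13, 4/3)
Ac = (0, 0, -85/39)
Σ b_i: 331/510·1 + (-637/510)·1 + 8/5·1 = 1 ✓
b·c: (-637/510)·17/13 + 8/5·4/3 = 1/2 ✓
b·c²: (-637/510)·289/169 + 8/5·16/9 = 829/1170 ≠ 1/3 ⇒ order 2.
b·Ac: 8/5·(-85/39) = -136/39 ≠ 1/6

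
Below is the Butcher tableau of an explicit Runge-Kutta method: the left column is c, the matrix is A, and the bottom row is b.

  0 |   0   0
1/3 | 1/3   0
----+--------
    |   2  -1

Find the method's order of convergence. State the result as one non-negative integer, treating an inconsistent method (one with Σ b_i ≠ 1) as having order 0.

1

b = (2, -1)
c = (0, 1/3)
Σ b_i: 2·1 + (-1)·1 = 1 ✓
b·c: (-1)·1/3 = -1/3 ≠ 1/2 ⇒ order 1.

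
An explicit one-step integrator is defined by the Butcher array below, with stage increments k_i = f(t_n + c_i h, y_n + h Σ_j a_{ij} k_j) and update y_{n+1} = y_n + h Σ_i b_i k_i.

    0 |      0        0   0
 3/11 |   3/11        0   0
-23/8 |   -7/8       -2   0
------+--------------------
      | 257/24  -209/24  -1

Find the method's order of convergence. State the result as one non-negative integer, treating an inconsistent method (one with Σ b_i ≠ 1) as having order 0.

b = (257/24, -209/24, -1)
c = (0, 3/11, -23/8)
Ac = (0, 0, -6/11)
Σ b_i: 257/24·1 + (-209/24)·1 + (-1)·1 = 1 ✓
b·c: (-209/24)·3/11 + (-1)·(-23/8) = 1/2 ✓
b·c²: (-209/24)·9/121 + (-1)·529/64 = -6275/704 ≠ 1/3 ⇒ order 2.
b·Ac: (-1)·(-6/11) = 6/11 ≠ 1/6

2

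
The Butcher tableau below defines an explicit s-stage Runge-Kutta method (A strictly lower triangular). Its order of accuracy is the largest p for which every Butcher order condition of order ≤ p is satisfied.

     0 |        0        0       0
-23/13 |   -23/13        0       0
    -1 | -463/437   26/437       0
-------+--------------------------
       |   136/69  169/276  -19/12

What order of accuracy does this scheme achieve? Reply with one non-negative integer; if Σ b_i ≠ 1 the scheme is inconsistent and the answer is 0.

b = (136/69, 169/276, -19/12)
c = (0, -23/13, -1)
Ac = (0, 0, -2/19)
Σ b_i: 136/69·1 + 169/276·1 + (-19/12)·1 = 1 ✓
b·c: 169/276·(-23/13) + (-19/12)·(-1) = 1/2 ✓
b·c²: 169/276·529/169 + (-19/12)·1 = 1/3 ✓
b·Ac: (-19/12)·(-2/19) = 1/6 ✓; 3 stages ⇒ order 3.

3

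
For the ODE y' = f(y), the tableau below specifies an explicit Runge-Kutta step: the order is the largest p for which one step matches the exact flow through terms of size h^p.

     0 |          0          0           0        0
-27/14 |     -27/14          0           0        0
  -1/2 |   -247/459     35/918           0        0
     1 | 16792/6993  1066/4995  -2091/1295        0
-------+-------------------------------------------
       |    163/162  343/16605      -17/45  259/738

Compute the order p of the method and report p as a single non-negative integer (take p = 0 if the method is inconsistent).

4

b = (163/162, 343/16605, -17/45, 259/738)
c = (0, -27/14, -1/2, 1)
Ac = (0, 0, -5/68, 205/518)
Σ b_i: 163/162·1 + 343/16605·1 + (-17/45)·1 + 259/738·1 = 1 ✓
b·c: 343/16605·(-27/14) + (-17/45)·(-1/2) + 259/738·1 = 1/2 ✓
b·c²: 343/16605·729/196 + (-17/45)·1/4 + 259/738·1 = 1/3 ✓
b·Ac: (-17/45)·(-5/68) + 259/738·205/518 = 1/6 ✓
b·c³: 343/16605·(-19683/2744) + (-17/45)·(-1/8) + 259/738·1 = 1/4 ✓
b·(c∘Ac): (-17/45)·5/136 + 259/738·205/518 = 1/8 ✓
b·Ac²: (-17/45)·135/952 + 259/738·2829/7252 = 1/12 ✓
b·A²c: 259/738·123/1036 = 1/24 ✓; 4 stages ⇒ order 4.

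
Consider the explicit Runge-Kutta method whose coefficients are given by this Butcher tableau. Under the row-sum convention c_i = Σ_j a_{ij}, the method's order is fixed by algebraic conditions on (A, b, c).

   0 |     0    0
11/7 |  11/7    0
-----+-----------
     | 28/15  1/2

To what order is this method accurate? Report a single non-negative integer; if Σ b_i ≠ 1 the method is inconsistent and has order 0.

b = (28/15, 1/2)
c = (0, 11/7)
Σ b_i: 28/15·1 + 1/2·1 = 71/30 ≠ 1 ⇒ order 0.

0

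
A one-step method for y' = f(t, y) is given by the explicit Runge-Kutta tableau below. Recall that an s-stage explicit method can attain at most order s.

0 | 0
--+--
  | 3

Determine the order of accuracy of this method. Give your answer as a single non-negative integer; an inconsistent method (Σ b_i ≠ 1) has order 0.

b = (3)
c = (0)
Σ b_i: 3·1 = 3 ≠ 1 ⇒ order 0.

0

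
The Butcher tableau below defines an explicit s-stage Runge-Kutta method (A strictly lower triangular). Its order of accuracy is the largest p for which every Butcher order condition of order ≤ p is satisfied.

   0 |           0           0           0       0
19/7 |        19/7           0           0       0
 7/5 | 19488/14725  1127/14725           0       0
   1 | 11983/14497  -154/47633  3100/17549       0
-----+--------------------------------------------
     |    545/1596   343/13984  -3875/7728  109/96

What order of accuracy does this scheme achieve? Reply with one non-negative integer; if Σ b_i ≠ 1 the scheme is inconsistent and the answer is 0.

b = (545/1596, 343/13984, -3875/7728, 109/96)
c = (0, 19/7, 7/5, 1)
Ac = (0, 0, 161/775, 26/109)
Σ b_i: 545/1596·1 + 343/13984·1 + (-3875/7728)·1 + 109/96·1 = 1 ✓
b·c: 343/13984·19/7 + (-3875/7728)·7/5 + 109/96·1 = 1/2 ✓
b·c²: 343/13984·361/49 + (-3875/7728)·49/25 + 109/96·1 = 1/3 ✓
b·Ac: (-3875/7728)·161/775 + 109/96·26/109 = 1/6 ✓
b·c³: 343/13984·6859/343 + (-3875/7728)·343/125 + 109/96·1 = 1/4 ✓
b·(c∘Ac): (-3875/7728)·1127/3875 + 109/96·26/109 = 1/8 ✓
b·Ac²: (-3875/7728)·437/775 + 109/96·246/763 = 1/12 ✓
b·A²c: 109/96·4/109 = 1/24 ✓; 4 stages ⇒ order 4.

4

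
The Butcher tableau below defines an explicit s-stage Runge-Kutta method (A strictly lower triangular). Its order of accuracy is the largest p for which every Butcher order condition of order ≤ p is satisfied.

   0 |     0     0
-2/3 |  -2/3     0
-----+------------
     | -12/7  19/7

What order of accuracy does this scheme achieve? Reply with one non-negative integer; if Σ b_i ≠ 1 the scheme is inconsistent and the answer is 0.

b = (-12/7, 19/7)
c = (0, -2/3)
Σ b_i: (-12/7)·1 + 19/7·1 = 1 ✓
b·c: 19/7·(-2/3) = -38/21 ≠ 1/2 ⇒ order 1.

1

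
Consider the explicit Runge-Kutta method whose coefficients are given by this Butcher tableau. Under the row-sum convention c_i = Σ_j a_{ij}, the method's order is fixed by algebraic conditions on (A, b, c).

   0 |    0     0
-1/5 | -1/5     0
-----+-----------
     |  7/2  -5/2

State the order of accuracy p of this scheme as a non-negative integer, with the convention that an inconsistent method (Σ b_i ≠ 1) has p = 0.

2

b = (7/2, -5/2)
c = (0, -1/5)
Σ b_i: 7/2·1 + (-5/2)·1 = 1 ✓
b·c: (-5/2)·(-1/5) = 1/2 ✓; 2 stages ⇒ order 2.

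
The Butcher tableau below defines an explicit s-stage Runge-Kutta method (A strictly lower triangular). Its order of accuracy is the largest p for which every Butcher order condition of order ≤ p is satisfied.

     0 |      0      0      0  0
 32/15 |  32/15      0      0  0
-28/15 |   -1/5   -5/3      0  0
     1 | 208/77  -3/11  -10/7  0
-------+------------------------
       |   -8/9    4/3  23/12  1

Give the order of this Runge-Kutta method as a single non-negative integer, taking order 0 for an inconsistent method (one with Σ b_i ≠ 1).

0

b = (-8/9, 4/3, 23/12, 1)
c = (0, 32/15, -28/15, 1)
Ac = (0, 0, -32/9, 344/165)
Σ b_i: (-8/9)·1 + 4/3·1 + 23/12·1 + 1·1 = 121/36 ≠ 1 ⇒ order 0.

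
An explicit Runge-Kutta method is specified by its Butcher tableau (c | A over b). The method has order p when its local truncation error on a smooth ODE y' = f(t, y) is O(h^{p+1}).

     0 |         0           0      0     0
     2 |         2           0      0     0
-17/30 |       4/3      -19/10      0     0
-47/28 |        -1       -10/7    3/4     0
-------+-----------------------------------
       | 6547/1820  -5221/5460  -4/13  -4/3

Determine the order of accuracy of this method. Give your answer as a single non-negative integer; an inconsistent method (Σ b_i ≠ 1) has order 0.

2

b = (6547/1820, -5221/5460, -4/13, -4/3)
c = (0, 2, -17/30, -47/28)
Ac = (0, 0, -19/5, -919/280)
Σ b_i: 6547/1820·1 + (-5221/5460)·1 + (-4/13)·1 + (-4/3)·1 = 1 ✓
b·c: (-5221/5460)·2 + (-4/13)·(-17/30) + (-4/3)·(-47/28) = 1/2 ✓
b·c²: (-5221/5460)·4 + (-4/13)·289/900 + (-4/3)·2209/784 = -4403239/573300 ≠ 1/3 ⇒ order 2.
b·Ac: (-4/13)·(-19/5) + (-4/3)·(-919/280) = 15139/2730 ≠ 1/6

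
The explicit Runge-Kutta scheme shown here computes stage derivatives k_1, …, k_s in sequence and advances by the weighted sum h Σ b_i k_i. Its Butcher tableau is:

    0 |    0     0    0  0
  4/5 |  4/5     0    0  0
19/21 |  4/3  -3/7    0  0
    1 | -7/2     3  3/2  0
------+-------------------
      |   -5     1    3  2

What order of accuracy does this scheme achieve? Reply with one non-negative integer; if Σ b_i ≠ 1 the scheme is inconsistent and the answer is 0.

b = (-5, 1, 3, 2)
c = (0, 4/5, 19/21, 1)
Ac = (0, 0, -12/35, 263/70)
Σ b_i: (-5)·1 + 1·1 + 3·1 + 2·1 = 1 ✓
b·c: 1·4/5 + 3·19/21 + 2·1 = 193/35 ≠ 1/2 ⇒ order 1.

1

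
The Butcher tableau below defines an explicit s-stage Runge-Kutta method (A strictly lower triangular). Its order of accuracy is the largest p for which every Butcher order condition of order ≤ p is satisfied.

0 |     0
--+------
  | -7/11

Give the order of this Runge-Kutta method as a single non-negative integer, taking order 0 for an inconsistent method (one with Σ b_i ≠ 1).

b = (-7/11)
c = (0)
Σ b_i: (-7/11)·1 = -7/11 ≠ 1 ⇒ order 0.

0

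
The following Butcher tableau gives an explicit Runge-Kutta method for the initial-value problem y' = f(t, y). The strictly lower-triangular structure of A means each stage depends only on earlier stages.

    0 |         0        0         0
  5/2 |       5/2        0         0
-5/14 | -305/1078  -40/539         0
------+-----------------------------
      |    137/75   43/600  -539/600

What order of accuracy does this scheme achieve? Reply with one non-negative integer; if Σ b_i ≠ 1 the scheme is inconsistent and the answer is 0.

3

b = (137/75, 43/600, -539/600)
c = (0, 5/2, -5/14)
Ac = (0, 0, -100/539)
Σ b_i: 137/75·1 + 43/600·1 + (-539/600)·1 = 1 ✓
b·c: 43/600·5/2 + (-539/600)·(-5/14) = 1/2 ✓
b·c²: 43/600·25/4 + (-539/600)·25/196 = 1/3 ✓
b·Ac: (-539/600)·(-100/539) = 1/6 ✓; 3 stages ⇒ order 3.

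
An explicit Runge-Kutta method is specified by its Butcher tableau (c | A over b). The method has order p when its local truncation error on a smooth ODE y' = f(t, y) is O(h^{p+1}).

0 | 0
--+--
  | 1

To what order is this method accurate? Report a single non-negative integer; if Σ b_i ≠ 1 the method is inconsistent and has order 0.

1

b = (1)
c = (0)
Σ b_i: 1·1 = 1 ✓; 1 stage ⇒ order 1.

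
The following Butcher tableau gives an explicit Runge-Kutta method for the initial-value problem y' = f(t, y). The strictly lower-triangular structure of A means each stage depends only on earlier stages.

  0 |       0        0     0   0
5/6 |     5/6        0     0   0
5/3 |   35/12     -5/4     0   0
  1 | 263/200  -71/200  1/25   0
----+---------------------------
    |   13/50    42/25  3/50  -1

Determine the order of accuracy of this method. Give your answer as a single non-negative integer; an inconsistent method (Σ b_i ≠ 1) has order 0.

b = (13/50, 42/25, 3/50, -1)
c = (0, 5/6, 5/3, 1)
Ac = (0, 0, -25/24, -11/48)
Σ b_i: 13/50·1 + 42/25·1 + 3/50·1 + (-1)·1 = 1 ✓
b·c: 42/25·5/6 + 3/50·5/3 + (-1)·1 = 1/2 ✓
b·c²: 42/25·25/36 + 3/50·25/9 + (-1)·1 = 1/3 ✓
b·Ac: 3/50·(-25/24) + (-1)·(-11/48) = 1/6 ✓
b·c³: 42/25·125/216 + 3/50·125/27 + (-1)·1 = 1/4 ✓
b·(c∘Ac): 3/50·(-125/72) + (-1)·(-11/48) = 1/8 ✓
b·Ac²: 3/50·(-125/144) + (-1)·(-13/96) = 1/12 ✓
b·A²c: (-1)·(-1/24) = 1/24 ✓; 4 stages ⇒ order 4.

4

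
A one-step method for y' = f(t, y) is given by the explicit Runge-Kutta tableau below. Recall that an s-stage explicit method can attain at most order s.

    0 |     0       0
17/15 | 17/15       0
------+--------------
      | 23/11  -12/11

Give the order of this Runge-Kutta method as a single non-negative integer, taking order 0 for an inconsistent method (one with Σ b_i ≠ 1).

1

b = (23/11, -12/11)
c = (0, 17/15)
Σ b_i: 23/11·1 + (-12/11)·1 = 1 ✓
b·c: (-12/11)·17/15 = -68/55 ≠ 1/2 ⇒ order 1.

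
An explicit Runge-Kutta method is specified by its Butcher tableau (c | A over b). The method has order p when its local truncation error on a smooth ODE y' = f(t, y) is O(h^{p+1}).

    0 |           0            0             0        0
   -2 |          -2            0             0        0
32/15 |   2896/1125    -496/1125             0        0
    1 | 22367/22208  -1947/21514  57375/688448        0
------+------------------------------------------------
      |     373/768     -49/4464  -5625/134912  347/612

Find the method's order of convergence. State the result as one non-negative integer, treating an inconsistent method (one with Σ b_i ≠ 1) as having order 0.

4

b = (373/768, -49/4464, -5625/134912, 347/612)
c = (0, -2, 32/15, 1)
Ac = (0, 0, 992/1125, 249/694)
Σ b_i: 373/768·1 + (-49/4464)·1 + (-5625/134912)·1 + 347/612·1 = 1 ✓
b·c: (-49/4464)·(-2) + (-5625/134912)·32/15 + 347/612·1 = 1/2 ✓
b·c²: (-49/4464)·4 + (-5625/134912)·1024/225 + 347/612·1 = 1/3 ✓
b·Ac: (-5625/134912)·992/1125 + 347/612·249/694 = 1/6 ✓
b·c³: (-49/4464)·(-8) + (-5625/134912)·32768/3375 + 347/612·1 = 1/4 ✓
b·(c∘Ac): (-5625/134912)·31744/16875 + 347/612·249/694 = 1/8 ✓
b·Ac²: (-5625/134912)·(-1984/1125) + 347/612·6/347 = 1/12 ✓
b·A²c: 347/612·51/694 = 1/24 ✓; 4 stages ⇒ order 4.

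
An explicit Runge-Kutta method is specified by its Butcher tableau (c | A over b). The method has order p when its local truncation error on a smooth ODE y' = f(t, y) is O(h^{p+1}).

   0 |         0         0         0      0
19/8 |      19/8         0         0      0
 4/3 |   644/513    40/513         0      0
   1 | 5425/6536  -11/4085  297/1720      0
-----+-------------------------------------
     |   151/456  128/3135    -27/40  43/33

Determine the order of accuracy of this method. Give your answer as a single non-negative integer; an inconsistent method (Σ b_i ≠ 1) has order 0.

b = (151/456, 128/3135, -27/40, 43/33)
c = (0, 19/8, 4/3, 1)
Ac = (0, 0, 5/27, 77/344)
Σ b_i: 151/456·1 + 128/3135·1 + (-27/40)·1 + 43/33·1 = 1 ✓
b·c: 128/3135·19/8 + (-27/40)·4/3 + 43/33·1 = 1/2 ✓
b·c²: 128/3135·361/64 + (-27/40)·16/9 + 43/33·1 = 1/3 ✓
b·Ac: (-27/40)·5/27 + 43/33·77/344 = 1/6 ✓
b·c³: 128/3135·6859/512 + (-27/40)·64/27 + 43/33·1 = 1/4 ✓
b·(c∘Ac): (-27/40)·20/81 + 43/33·77/344 = 1/8 ✓
b·Ac²: (-27/40)·95/216 + 43/33·803/2752 = 1/12 ✓
b·A²c: 43/33·11/344 = 1/24 ✓; 4 stages ⇒ order 4.

4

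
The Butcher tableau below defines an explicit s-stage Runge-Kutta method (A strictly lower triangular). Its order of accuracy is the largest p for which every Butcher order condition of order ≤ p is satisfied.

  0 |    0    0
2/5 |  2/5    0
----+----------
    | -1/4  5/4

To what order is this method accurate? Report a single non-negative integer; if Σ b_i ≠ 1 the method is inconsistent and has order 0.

2

b = (-1/4, 5/4)
c = (0, 2/5)
Σ b_i: (-1/4)·1 + 5/4·1 = 1 ✓
b·c: 5/4·2/5 = 1/2 ✓; 2 stages ⇒ order 2.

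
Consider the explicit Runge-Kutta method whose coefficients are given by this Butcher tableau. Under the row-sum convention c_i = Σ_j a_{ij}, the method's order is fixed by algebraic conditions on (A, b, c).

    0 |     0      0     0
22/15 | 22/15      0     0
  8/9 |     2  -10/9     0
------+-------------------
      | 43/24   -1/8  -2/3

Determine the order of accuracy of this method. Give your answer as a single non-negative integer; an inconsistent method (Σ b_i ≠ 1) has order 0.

1

b = (43/24, -1/8, -2/3)
c = (0, 22/15, 8/9)
Ac = (0, 0, -44/27)
Σ b_i: 43/24·1 + (-1/8)·1 + (-2/3)·1 = 1 ✓
b·c: (-1/8)·22/15 + (-2/3)·8/9 = -419/540 ≠ 1/2 ⇒ order 1.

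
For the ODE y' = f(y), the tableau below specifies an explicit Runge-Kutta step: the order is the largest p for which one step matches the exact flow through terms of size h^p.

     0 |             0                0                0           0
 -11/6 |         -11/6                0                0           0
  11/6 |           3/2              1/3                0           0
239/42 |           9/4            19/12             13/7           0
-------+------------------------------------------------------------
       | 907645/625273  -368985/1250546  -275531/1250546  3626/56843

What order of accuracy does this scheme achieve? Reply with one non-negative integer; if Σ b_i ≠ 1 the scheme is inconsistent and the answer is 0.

b = (907645/625273, -368985/1250546, -275531/1250546, 3626/56843)
c = (0, -11/6, 11/6, 239/42)
Ac = (0, 0, -11/18, 253/504)
Σ b_i: 907645/625273·1 + (-368985/1250546)·1 + (-275531/1250546)·1 + 3626/56843·1 = 1 ✓
b·c: (-368985/1250546)·(-11/6) + (-275531/1250546)·11/6 + 3626/56843·239/42 = 1/2 ✓
b·c²: (-368985/1250546)·121/36 + (-275531/1250546)·121/36 + 3626/56843·57121/1764 = 1/3 ✓
b·Ac: (-275531/1250546)·(-11/18) + 3626/56843·253/504 = 1/6 ✓
b·c³: (-368985/1250546)·(-1331/216) + (-275531/1250546)·1331/216 + 3626/56843·13651919/74088 = 349939925/28648872 ≠ 1/4 ⇒ order 3.
b·(c∘Ac): (-275531/1250546)·(-121/108) + 3626/56843·60467/21168 = 219505/511587 ≠ 1/8
b·Ac²: (-275531/1250546)·121/108 + 3626/56843·34969/3024 = 111595/227372 ≠ 1/12
b·A²c: 3626/56843·(-143/126) = -37037/511587 ≠ 1/24

3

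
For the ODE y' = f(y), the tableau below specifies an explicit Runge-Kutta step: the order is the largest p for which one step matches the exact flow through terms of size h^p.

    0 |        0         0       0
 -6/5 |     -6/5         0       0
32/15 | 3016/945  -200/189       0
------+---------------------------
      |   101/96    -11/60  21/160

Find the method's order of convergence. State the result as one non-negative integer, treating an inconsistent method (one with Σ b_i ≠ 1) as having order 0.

b = (101/96, -11/60, 21/160)
c = (0, -6/5, 32/15)
Ac = (0, 0, 80/63)
Σ b_i: 101/96·1 + (-11/60)·1 + 21/160·1 = 1 ✓
b·c: (-11/60)·(-6/5) + 21/160·32/15 = 1/2 ✓
b·c²: (-11/60)·36/25 + 21/160·1024/225 = 1/3 ✓
b·Ac: 21/160·80/63 = 1/6 ✓; 3 stages ⇒ order 3.

3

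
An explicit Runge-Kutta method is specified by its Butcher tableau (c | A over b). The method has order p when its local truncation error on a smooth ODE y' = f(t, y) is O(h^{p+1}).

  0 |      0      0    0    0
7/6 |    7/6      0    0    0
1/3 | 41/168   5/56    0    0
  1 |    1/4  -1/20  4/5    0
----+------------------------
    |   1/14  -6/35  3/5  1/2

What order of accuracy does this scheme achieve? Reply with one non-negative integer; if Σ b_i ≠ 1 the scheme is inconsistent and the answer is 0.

4

b = (1/14, -6/35, 3/5, 1/2)
c = (0, 7/6, 1/3, 1)
Ac = (0, 0, 5/48, 5/24)
Σ b_i: 1/14·1 + (-6/35)·1 + 3/5·1 + 1/2·1 = 1 ✓
b·c: (-6/35)·7/6 + 3/5·1/3 + 1/2·1 = 1/2 ✓
b·c²: (-6/35)·49/36 + 3/5·1/9 + 1/2·1 = 1/3 ✓
b·Ac: 3/5·5/48 + 1/2·5/24 = 1/6 ✓
b·c³: (-6/35)·343/216 + 3/5·1/27 + 1/2·1 = 1/4 ✓
b·(c∘Ac): 3/5·5/144 + 1/2·5/24 = 1/8 ✓
b·Ac²: 3/5·35/288 + 1/2·1/48 = 1/12 ✓
b·A²c: 1/2·1/12 = 1/24 ✓; 4 stages ⇒ order 4.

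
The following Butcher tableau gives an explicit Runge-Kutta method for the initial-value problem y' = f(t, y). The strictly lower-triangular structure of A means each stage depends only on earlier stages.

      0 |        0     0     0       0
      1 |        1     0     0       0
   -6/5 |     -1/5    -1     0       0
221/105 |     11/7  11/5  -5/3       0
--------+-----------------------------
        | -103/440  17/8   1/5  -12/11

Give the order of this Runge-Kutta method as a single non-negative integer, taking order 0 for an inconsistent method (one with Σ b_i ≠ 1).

1

b = (-103/440, 17/8, 1/5, -12/11)
c = (0, 1, -6/5, 221/105)
Ac = (0, 0, -1, 21/5)
Σ b_i: (-103/440)·1 + 17/8·1 + 1/5·1 + (-12/11)·1 = 1 ✓
b·c: 17/8·1 + 1/5·(-6/5) + (-12/11)·221/105 = -6331/15400 ≠ 1/2 ⇒ order 1.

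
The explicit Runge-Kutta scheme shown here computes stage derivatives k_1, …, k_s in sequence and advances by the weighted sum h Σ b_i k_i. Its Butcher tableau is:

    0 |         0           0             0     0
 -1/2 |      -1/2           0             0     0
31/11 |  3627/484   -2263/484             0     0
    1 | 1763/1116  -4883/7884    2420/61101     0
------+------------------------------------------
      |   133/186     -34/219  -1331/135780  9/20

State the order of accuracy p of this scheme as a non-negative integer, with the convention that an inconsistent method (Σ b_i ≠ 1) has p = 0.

b = (133/186, -34/219, -1331/135780, 9/20)
c = (0, -1/2, 31/11, 1)
Ac = (0, 0, 2263/968, 91/216)
Σ b_i: 133/186·1 + (-34/219)·1 + (-1331/135780)·1 + 9/20·1 = 1 ✓
b·c: (-34/219)·(-1/2) + (-1331/135780)·31/11 + 9/20·1 = 1/2 ✓
b·c²: (-34/219)·1/4 + (-1331/135780)·961/121 + 9/20·1 = 1/3 ✓
b·Ac: (-1331/135780)·2263/968 + 9/20·91/216 = 1/6 ✓
b·c³: (-34/219)·(-1/8) + (-1331/135780)·29791/1331 + 9/20·1 = 1/4 ✓
b·(c∘Ac): (-1331/135780)·70153/10648 + 9/20·91/216 = 1/8 ✓
b·Ac²: (-1331/135780)·(-2263/1936) + 9/20·23/144 = 1/12 ✓
b·A²c: 9/20·5/54 = 1/24 ✓; 4 stages ⇒ order 4.

4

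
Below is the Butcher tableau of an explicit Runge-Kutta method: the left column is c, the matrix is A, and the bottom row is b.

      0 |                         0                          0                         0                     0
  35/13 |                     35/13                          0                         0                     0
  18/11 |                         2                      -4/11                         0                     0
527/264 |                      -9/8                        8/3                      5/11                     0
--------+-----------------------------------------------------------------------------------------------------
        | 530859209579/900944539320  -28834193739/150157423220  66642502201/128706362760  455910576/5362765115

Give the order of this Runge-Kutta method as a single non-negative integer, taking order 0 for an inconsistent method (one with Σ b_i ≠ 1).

b = (530859209579/900944539320, -28834193739/150157423220, 66642502201/128706362760, 455910576/5362765115)
c = (0, 35/13, 18/11, 527/264)
Ac = (0, 0, -140/143, 37390/4719)
Σ b_i: 530859209579/900944539320·1 + (-28834193739/150157423220)·1 + 66642502201/128706362760·1 + 455910576/5362765115·1 = 1 ✓
b·c: (-28834193739/150157423220)·35/13 + 66642502201/128706362760·18/11 + 455910576/5362765115·527/264 = 1/2 ✓
b·c²: (-28834193739/150157423220)·1225/169 + 66642502201/128706362760·324/121 + 455910576/5362765115·277729/69696 = 1/3 ✓
b·Ac: 66642502201/128706362760·(-140/143) + 455910576/5362765115·37390/4719 = 1/6 ✓
b·c³: (-28834193739/150157423220)·42875/2197 + 66642502201/128706362760·5832/1331 + 455910576/5362765115·146363183/18399744 = -35444350619137/44172023699232 ≠ 1/4 ⇒ order 3.
b·(c∘Ac): 66642502201/128706362760·(-2520/1573) + 455910576/5362765115·9852265/622908 = 237018811231/460125246867 ≠ 1/8
b·Ac²: 66642502201/128706362760·(-4900/1859) + 455910576/5362765115·13865140/674817 = 351486718207/920250493734 ≠ 1/12
b·A²c: 455910576/5362765115·(-700/1573) = -527499840/13943189299 ≠ 1/24

3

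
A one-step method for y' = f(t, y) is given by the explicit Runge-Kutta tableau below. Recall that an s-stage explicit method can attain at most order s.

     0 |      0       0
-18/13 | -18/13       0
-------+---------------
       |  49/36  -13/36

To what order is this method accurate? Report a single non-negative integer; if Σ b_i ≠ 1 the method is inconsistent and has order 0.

b = (49/36, -13/36)
c = (0, -18/13)
Σ b_i: 49/36·1 + (-13/36)·1 = 1 ✓
b·c: (-13/36)·(-18/13) = 1/2 ✓; 2 stages ⇒ order 2.

2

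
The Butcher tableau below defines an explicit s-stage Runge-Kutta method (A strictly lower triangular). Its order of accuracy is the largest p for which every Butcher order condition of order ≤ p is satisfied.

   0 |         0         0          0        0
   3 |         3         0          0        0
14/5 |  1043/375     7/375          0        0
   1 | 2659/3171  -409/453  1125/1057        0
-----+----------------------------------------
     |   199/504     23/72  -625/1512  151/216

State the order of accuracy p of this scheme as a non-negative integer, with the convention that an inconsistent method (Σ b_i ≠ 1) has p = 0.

b = (199/504, 23/72, -625/1512, 151/216)
c = (0, 3, 14/5, 1)
Ac = (0, 0, 7/125, 41/151)
Σ b_i: 199/504·1 + 23/72·1 + (-625/1512)·1 + 151/216·1 = 1 ✓
b·c: 23/72·3 + (-625/1512)·14/5 + 151/216·1 = 1/2 ✓
b·c²: 23/72·9 + (-625/1512)·196/25 + 151/216·1 = 1/3 ✓
b·Ac: (-625/1512)·7/125 + 151/216·41/151 = 1/6 ✓
b·c³: 23/72·27 + (-625/1512)·2744/125 + 151/216·1 = 1/4 ✓
b·(c∘Ac): (-625/1512)·98/625 + 151/216·41/151 = 1/8 ✓
b·Ac²: (-625/1512)·21/125 + 151/216·33/151 = 1/12 ✓
b·A²c: 151/216·9/151 = 1/24 ✓; 4 stages ⇒ order 4.

4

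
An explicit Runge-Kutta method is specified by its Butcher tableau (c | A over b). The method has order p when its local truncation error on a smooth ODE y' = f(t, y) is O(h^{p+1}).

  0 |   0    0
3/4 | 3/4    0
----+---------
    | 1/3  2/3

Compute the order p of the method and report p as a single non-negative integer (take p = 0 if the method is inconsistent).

b = (1/3, 2/3)
c = (0, 3/4)
Σ b_i: 1/3·1 + 2/3·1 = 1 ✓
b·c: 2/3·3/4 = 1/2 ✓; 2 stages ⇒ order 2.

2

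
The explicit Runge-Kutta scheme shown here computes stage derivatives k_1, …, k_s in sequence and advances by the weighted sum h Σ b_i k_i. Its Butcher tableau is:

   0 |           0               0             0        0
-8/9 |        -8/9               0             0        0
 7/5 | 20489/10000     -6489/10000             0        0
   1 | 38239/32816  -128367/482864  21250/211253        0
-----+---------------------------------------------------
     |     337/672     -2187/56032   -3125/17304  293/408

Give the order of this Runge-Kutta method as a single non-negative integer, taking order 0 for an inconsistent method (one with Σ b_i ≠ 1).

b = (337/672, -2187/56032, -3125/17304, 293/408)
c = (0, -8/9, 7/5, 1)
Ac = (0, 0, 721/1250, 221/586)
Σ b_i: 337/672·1 + (-2187/56032)·1 + (-3125/17304)·1 + 293/408·1 = 1 ✓
b·c: (-2187/56032)·(-8/9) + (-3125/17304)·7/5 + 293/408·1 = 1/2 ✓
b·c²: (-2187/56032)·64/81 + (-3125/17304)·49/25 + 293/408·1 = 1/3 ✓
b·Ac: (-3125/17304)·721/1250 + 293/408·221/586 = 1/6 ✓
b·c³: (-2187/56032)·(-512/729) + (-3125/17304)·343/125 + 293/408·1 = 1/4 ✓
b·(c∘Ac): (-3125/17304)·5047/6250 + 293/408·221/586 = 1/8 ✓
b·Ac²: (-3125/17304)·(-2884/5625) + 293/408·(-34/2637) = 1/12 ✓
b·A²c: 293/408·17/293 = 1/24 ✓; 4 stages ⇒ order 4.

4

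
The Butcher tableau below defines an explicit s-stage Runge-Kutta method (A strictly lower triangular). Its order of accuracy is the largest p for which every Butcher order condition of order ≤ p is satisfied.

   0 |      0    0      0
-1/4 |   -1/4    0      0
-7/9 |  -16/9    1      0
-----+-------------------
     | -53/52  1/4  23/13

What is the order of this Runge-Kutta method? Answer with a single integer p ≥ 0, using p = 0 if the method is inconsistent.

1

b = (-53/52, 1/4, 23/13)
c = (0, -1/4, -7/9)
Ac = (0, 0, -1/4)
Σ b_i: (-53/52)·1 + 1/4·1 + 23/13·1 = 1 ✓
b·c: 1/4·(-1/4) + 23/13·(-7/9) = -2693/1872 ≠ 1/2 ⇒ order 1.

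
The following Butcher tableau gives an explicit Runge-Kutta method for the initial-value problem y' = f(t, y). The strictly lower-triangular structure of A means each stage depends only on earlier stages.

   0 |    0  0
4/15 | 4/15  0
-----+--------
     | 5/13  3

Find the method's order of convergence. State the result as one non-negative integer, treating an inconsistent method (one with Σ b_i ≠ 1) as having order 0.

b = (5/13, 3)
c = (0, 4/15)
Σ b_i: 5/13·1 + 3·1 = 44/13 ≠ 1 ⇒ order 0.

0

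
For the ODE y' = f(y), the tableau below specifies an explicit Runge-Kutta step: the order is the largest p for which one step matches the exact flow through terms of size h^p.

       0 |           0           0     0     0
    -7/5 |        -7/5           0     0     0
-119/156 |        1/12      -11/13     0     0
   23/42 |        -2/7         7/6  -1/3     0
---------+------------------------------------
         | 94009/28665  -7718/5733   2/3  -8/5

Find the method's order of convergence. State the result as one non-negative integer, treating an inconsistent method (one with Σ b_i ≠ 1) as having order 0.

2

b = (94009/28665, -7718/5733, 2/3, -8/5)
c = (0, -7/5, -119/156, 23/42)
Ac = (0, 0, 77/65, -3227/2340)
Σ b_i: 94009/28665·1 + (-7718/5733)·1 + 2/3·1 + (-8/5)·1 = 1 ✓
b·c: (-7718/5733)·(-7/5) + 2/3·(-119/156) + (-8/5)·23/42 = 1/2 ✓
b·c²: (-7718/5733)·49/25 + 2/3·14161/24336 + (-8/5)·529/1764 = -122101799/44717400 ≠ 1/3 ⇒ order 2.
b·Ac: 2/3·77/65 + (-8/5)·(-3227/2340) = 8764/2925 ≠ 1/6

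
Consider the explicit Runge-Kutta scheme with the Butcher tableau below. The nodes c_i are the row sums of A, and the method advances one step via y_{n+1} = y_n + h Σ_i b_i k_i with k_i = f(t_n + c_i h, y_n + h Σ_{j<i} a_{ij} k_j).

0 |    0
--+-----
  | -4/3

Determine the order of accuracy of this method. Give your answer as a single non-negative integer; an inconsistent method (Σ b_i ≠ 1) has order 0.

b = (-4/3)
c = (0)
Σ b_i: (-4/3)·1 = -4/3 ≠ 1 ⇒ order 0.

0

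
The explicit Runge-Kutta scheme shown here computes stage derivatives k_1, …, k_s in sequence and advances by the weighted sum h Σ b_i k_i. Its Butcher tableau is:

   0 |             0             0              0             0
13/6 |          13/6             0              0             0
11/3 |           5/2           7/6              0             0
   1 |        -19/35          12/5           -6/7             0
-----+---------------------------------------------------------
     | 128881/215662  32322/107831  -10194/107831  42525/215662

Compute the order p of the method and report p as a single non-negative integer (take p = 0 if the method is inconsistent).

3

b = (128881/215662, 32322/107831, -10194/107831, 42525/215662)
c = (0, 13/6, 11/3, 1)
Ac = (0, 0, 91/36, 72/35)
Σ b_i: 128881/215662·1 + 32322/107831·1 + (-10194/107831)·1 + 42525/215662·1 = 1 ✓
b·c: 32322/107831·13/6 + (-10194/107831)·11/3 + 42525/215662·1 = 1/2 ✓
b·c²: 32322/107831·169/36 + (-10194/107831)·121/9 + 42525/215662·1 = 1/3 ✓
b·Ac: (-10194/107831)·91/36 + 42525/215662·72/35 = 1/6 ✓
b·c³: 32322/107831·2197/216 + (-10194/107831)·1331/27 + 42525/215662·1 = -5490263/3881916 ≠ 1/4 ⇒ order 3.
b·(c∘Ac): (-10194/107831)·1001/108 + 42525/215662·72/35 = -913379/1940958 ≠ 1/8
b·Ac²: (-10194/107831)·1183/216 + 42525/215662·(-9/35) = -2206747/3881916 ≠ 1/12
b·A²c: 42525/215662·(-13/6) = -184275/431324 ≠ 1/24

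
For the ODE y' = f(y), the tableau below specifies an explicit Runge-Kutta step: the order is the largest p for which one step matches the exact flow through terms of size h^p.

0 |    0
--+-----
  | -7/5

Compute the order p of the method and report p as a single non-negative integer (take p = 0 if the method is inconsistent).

0

b = (-7/5)
c = (0)
Σ b_i: (-7/5)·1 = -7/5 ≠ 1 ⇒ order 0.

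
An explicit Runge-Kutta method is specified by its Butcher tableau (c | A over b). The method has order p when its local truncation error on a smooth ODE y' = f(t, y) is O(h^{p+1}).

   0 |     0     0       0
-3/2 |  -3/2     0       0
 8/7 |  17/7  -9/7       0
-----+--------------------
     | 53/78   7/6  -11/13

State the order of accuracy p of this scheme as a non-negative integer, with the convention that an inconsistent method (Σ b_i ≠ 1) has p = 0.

1

b = (53/78, 7/6, -11/13)
c = (0, -3/2, 8/7)
Ac = (0, 0, 27/14)
Σ b_i: 53/78·1 + 7/6·1 + (-11/13)·1 = 1 ✓
b·c: 7/6·(-3/2) + (-11/13)·8/7 = -989/364 ≠ 1/2 ⇒ order 1.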